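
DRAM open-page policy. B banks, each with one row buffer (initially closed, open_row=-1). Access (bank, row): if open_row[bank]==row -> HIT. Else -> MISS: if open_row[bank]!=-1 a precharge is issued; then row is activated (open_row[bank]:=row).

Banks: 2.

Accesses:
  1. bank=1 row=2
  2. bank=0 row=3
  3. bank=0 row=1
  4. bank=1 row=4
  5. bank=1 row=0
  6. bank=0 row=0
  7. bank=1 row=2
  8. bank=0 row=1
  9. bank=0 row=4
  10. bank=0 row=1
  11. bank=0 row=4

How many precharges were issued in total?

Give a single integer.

Acc 1: bank1 row2 -> MISS (open row2); precharges=0
Acc 2: bank0 row3 -> MISS (open row3); precharges=0
Acc 3: bank0 row1 -> MISS (open row1); precharges=1
Acc 4: bank1 row4 -> MISS (open row4); precharges=2
Acc 5: bank1 row0 -> MISS (open row0); precharges=3
Acc 6: bank0 row0 -> MISS (open row0); precharges=4
Acc 7: bank1 row2 -> MISS (open row2); precharges=5
Acc 8: bank0 row1 -> MISS (open row1); precharges=6
Acc 9: bank0 row4 -> MISS (open row4); precharges=7
Acc 10: bank0 row1 -> MISS (open row1); precharges=8
Acc 11: bank0 row4 -> MISS (open row4); precharges=9

Answer: 9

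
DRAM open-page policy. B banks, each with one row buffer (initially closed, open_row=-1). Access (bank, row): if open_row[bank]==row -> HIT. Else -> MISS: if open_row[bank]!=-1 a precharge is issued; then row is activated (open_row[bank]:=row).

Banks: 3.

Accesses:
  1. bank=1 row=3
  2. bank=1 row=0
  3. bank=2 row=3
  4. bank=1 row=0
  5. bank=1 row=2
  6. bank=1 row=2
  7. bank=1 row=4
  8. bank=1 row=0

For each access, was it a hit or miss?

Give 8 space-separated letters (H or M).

Answer: M M M H M H M M

Derivation:
Acc 1: bank1 row3 -> MISS (open row3); precharges=0
Acc 2: bank1 row0 -> MISS (open row0); precharges=1
Acc 3: bank2 row3 -> MISS (open row3); precharges=1
Acc 4: bank1 row0 -> HIT
Acc 5: bank1 row2 -> MISS (open row2); precharges=2
Acc 6: bank1 row2 -> HIT
Acc 7: bank1 row4 -> MISS (open row4); precharges=3
Acc 8: bank1 row0 -> MISS (open row0); precharges=4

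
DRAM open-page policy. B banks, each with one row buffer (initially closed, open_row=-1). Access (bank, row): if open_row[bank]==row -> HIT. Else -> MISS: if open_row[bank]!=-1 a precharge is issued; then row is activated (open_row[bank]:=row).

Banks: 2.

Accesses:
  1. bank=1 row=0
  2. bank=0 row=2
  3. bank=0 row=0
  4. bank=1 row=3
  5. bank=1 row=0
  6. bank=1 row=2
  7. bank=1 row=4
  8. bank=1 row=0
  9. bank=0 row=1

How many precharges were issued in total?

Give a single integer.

Answer: 7

Derivation:
Acc 1: bank1 row0 -> MISS (open row0); precharges=0
Acc 2: bank0 row2 -> MISS (open row2); precharges=0
Acc 3: bank0 row0 -> MISS (open row0); precharges=1
Acc 4: bank1 row3 -> MISS (open row3); precharges=2
Acc 5: bank1 row0 -> MISS (open row0); precharges=3
Acc 6: bank1 row2 -> MISS (open row2); precharges=4
Acc 7: bank1 row4 -> MISS (open row4); precharges=5
Acc 8: bank1 row0 -> MISS (open row0); precharges=6
Acc 9: bank0 row1 -> MISS (open row1); precharges=7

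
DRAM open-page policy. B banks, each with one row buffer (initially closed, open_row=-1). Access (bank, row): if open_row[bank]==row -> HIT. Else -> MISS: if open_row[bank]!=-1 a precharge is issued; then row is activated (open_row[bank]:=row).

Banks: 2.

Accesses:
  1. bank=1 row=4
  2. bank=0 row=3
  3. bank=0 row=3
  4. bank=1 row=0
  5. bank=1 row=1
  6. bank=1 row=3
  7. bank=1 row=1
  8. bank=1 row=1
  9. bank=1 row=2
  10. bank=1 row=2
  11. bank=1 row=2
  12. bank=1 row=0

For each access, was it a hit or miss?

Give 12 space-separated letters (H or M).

Answer: M M H M M M M H M H H M

Derivation:
Acc 1: bank1 row4 -> MISS (open row4); precharges=0
Acc 2: bank0 row3 -> MISS (open row3); precharges=0
Acc 3: bank0 row3 -> HIT
Acc 4: bank1 row0 -> MISS (open row0); precharges=1
Acc 5: bank1 row1 -> MISS (open row1); precharges=2
Acc 6: bank1 row3 -> MISS (open row3); precharges=3
Acc 7: bank1 row1 -> MISS (open row1); precharges=4
Acc 8: bank1 row1 -> HIT
Acc 9: bank1 row2 -> MISS (open row2); precharges=5
Acc 10: bank1 row2 -> HIT
Acc 11: bank1 row2 -> HIT
Acc 12: bank1 row0 -> MISS (open row0); precharges=6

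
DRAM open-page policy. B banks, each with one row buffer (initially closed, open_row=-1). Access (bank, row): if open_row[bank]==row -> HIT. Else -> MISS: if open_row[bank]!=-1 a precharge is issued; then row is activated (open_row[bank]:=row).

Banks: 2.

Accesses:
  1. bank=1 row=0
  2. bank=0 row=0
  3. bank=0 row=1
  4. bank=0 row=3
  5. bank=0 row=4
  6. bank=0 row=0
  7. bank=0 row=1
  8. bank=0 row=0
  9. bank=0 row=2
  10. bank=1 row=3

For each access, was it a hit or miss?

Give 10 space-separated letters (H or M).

Acc 1: bank1 row0 -> MISS (open row0); precharges=0
Acc 2: bank0 row0 -> MISS (open row0); precharges=0
Acc 3: bank0 row1 -> MISS (open row1); precharges=1
Acc 4: bank0 row3 -> MISS (open row3); precharges=2
Acc 5: bank0 row4 -> MISS (open row4); precharges=3
Acc 6: bank0 row0 -> MISS (open row0); precharges=4
Acc 7: bank0 row1 -> MISS (open row1); precharges=5
Acc 8: bank0 row0 -> MISS (open row0); precharges=6
Acc 9: bank0 row2 -> MISS (open row2); precharges=7
Acc 10: bank1 row3 -> MISS (open row3); precharges=8

Answer: M M M M M M M M M M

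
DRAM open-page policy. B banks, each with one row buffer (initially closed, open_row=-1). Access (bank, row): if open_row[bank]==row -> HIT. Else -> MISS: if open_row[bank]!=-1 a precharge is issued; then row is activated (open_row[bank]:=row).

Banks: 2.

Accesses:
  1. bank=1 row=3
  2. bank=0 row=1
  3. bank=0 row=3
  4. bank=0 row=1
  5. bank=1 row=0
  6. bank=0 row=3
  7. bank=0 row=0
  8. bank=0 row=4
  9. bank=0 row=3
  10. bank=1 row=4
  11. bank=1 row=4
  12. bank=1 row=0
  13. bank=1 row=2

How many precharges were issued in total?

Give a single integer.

Acc 1: bank1 row3 -> MISS (open row3); precharges=0
Acc 2: bank0 row1 -> MISS (open row1); precharges=0
Acc 3: bank0 row3 -> MISS (open row3); precharges=1
Acc 4: bank0 row1 -> MISS (open row1); precharges=2
Acc 5: bank1 row0 -> MISS (open row0); precharges=3
Acc 6: bank0 row3 -> MISS (open row3); precharges=4
Acc 7: bank0 row0 -> MISS (open row0); precharges=5
Acc 8: bank0 row4 -> MISS (open row4); precharges=6
Acc 9: bank0 row3 -> MISS (open row3); precharges=7
Acc 10: bank1 row4 -> MISS (open row4); precharges=8
Acc 11: bank1 row4 -> HIT
Acc 12: bank1 row0 -> MISS (open row0); precharges=9
Acc 13: bank1 row2 -> MISS (open row2); precharges=10

Answer: 10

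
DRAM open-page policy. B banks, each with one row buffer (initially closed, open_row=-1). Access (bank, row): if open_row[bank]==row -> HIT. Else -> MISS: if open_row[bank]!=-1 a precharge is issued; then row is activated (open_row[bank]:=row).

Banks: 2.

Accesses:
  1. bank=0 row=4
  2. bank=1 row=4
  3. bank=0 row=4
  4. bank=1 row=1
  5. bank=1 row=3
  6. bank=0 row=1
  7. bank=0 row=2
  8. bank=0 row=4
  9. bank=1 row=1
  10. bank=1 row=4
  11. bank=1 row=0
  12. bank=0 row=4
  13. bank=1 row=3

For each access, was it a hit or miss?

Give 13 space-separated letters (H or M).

Acc 1: bank0 row4 -> MISS (open row4); precharges=0
Acc 2: bank1 row4 -> MISS (open row4); precharges=0
Acc 3: bank0 row4 -> HIT
Acc 4: bank1 row1 -> MISS (open row1); precharges=1
Acc 5: bank1 row3 -> MISS (open row3); precharges=2
Acc 6: bank0 row1 -> MISS (open row1); precharges=3
Acc 7: bank0 row2 -> MISS (open row2); precharges=4
Acc 8: bank0 row4 -> MISS (open row4); precharges=5
Acc 9: bank1 row1 -> MISS (open row1); precharges=6
Acc 10: bank1 row4 -> MISS (open row4); precharges=7
Acc 11: bank1 row0 -> MISS (open row0); precharges=8
Acc 12: bank0 row4 -> HIT
Acc 13: bank1 row3 -> MISS (open row3); precharges=9

Answer: M M H M M M M M M M M H M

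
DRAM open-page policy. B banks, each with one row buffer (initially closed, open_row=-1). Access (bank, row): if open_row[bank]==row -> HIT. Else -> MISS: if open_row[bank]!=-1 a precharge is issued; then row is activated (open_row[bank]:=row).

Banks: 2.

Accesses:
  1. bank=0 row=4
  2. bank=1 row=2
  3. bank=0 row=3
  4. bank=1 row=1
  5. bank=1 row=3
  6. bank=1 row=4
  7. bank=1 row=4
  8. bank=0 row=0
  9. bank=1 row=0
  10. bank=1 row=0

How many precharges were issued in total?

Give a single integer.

Acc 1: bank0 row4 -> MISS (open row4); precharges=0
Acc 2: bank1 row2 -> MISS (open row2); precharges=0
Acc 3: bank0 row3 -> MISS (open row3); precharges=1
Acc 4: bank1 row1 -> MISS (open row1); precharges=2
Acc 5: bank1 row3 -> MISS (open row3); precharges=3
Acc 6: bank1 row4 -> MISS (open row4); precharges=4
Acc 7: bank1 row4 -> HIT
Acc 8: bank0 row0 -> MISS (open row0); precharges=5
Acc 9: bank1 row0 -> MISS (open row0); precharges=6
Acc 10: bank1 row0 -> HIT

Answer: 6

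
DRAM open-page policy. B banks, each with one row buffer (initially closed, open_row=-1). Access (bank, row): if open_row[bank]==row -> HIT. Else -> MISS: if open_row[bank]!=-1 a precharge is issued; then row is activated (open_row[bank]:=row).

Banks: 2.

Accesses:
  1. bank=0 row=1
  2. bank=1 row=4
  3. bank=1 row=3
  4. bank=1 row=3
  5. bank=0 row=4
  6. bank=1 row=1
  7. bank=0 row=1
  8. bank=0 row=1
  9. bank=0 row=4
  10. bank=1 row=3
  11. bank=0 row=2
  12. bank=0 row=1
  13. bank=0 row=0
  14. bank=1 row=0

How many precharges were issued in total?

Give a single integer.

Answer: 10

Derivation:
Acc 1: bank0 row1 -> MISS (open row1); precharges=0
Acc 2: bank1 row4 -> MISS (open row4); precharges=0
Acc 3: bank1 row3 -> MISS (open row3); precharges=1
Acc 4: bank1 row3 -> HIT
Acc 5: bank0 row4 -> MISS (open row4); precharges=2
Acc 6: bank1 row1 -> MISS (open row1); precharges=3
Acc 7: bank0 row1 -> MISS (open row1); precharges=4
Acc 8: bank0 row1 -> HIT
Acc 9: bank0 row4 -> MISS (open row4); precharges=5
Acc 10: bank1 row3 -> MISS (open row3); precharges=6
Acc 11: bank0 row2 -> MISS (open row2); precharges=7
Acc 12: bank0 row1 -> MISS (open row1); precharges=8
Acc 13: bank0 row0 -> MISS (open row0); precharges=9
Acc 14: bank1 row0 -> MISS (open row0); precharges=10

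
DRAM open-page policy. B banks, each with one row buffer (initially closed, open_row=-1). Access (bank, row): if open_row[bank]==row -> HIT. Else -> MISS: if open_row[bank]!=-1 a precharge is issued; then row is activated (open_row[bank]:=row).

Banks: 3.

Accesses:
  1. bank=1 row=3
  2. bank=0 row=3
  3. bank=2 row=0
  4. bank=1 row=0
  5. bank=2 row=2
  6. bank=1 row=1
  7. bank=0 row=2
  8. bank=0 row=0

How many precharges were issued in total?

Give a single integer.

Acc 1: bank1 row3 -> MISS (open row3); precharges=0
Acc 2: bank0 row3 -> MISS (open row3); precharges=0
Acc 3: bank2 row0 -> MISS (open row0); precharges=0
Acc 4: bank1 row0 -> MISS (open row0); precharges=1
Acc 5: bank2 row2 -> MISS (open row2); precharges=2
Acc 6: bank1 row1 -> MISS (open row1); precharges=3
Acc 7: bank0 row2 -> MISS (open row2); precharges=4
Acc 8: bank0 row0 -> MISS (open row0); precharges=5

Answer: 5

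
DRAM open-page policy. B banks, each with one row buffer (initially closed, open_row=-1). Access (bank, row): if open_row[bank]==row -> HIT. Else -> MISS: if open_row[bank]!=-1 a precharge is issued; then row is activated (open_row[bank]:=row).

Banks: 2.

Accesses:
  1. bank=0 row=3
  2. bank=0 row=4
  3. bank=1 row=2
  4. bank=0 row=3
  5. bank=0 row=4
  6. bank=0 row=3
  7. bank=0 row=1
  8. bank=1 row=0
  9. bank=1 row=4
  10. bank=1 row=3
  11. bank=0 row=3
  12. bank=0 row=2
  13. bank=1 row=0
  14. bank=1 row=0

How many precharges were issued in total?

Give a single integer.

Answer: 11

Derivation:
Acc 1: bank0 row3 -> MISS (open row3); precharges=0
Acc 2: bank0 row4 -> MISS (open row4); precharges=1
Acc 3: bank1 row2 -> MISS (open row2); precharges=1
Acc 4: bank0 row3 -> MISS (open row3); precharges=2
Acc 5: bank0 row4 -> MISS (open row4); precharges=3
Acc 6: bank0 row3 -> MISS (open row3); precharges=4
Acc 7: bank0 row1 -> MISS (open row1); precharges=5
Acc 8: bank1 row0 -> MISS (open row0); precharges=6
Acc 9: bank1 row4 -> MISS (open row4); precharges=7
Acc 10: bank1 row3 -> MISS (open row3); precharges=8
Acc 11: bank0 row3 -> MISS (open row3); precharges=9
Acc 12: bank0 row2 -> MISS (open row2); precharges=10
Acc 13: bank1 row0 -> MISS (open row0); precharges=11
Acc 14: bank1 row0 -> HIT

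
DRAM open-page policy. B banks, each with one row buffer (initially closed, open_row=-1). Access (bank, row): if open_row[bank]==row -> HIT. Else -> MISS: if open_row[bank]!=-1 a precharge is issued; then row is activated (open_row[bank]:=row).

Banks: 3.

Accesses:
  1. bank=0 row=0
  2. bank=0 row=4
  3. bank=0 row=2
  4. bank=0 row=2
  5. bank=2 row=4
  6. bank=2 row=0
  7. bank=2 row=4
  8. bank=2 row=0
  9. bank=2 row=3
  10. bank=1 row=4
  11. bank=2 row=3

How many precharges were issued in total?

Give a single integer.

Answer: 6

Derivation:
Acc 1: bank0 row0 -> MISS (open row0); precharges=0
Acc 2: bank0 row4 -> MISS (open row4); precharges=1
Acc 3: bank0 row2 -> MISS (open row2); precharges=2
Acc 4: bank0 row2 -> HIT
Acc 5: bank2 row4 -> MISS (open row4); precharges=2
Acc 6: bank2 row0 -> MISS (open row0); precharges=3
Acc 7: bank2 row4 -> MISS (open row4); precharges=4
Acc 8: bank2 row0 -> MISS (open row0); precharges=5
Acc 9: bank2 row3 -> MISS (open row3); precharges=6
Acc 10: bank1 row4 -> MISS (open row4); precharges=6
Acc 11: bank2 row3 -> HIT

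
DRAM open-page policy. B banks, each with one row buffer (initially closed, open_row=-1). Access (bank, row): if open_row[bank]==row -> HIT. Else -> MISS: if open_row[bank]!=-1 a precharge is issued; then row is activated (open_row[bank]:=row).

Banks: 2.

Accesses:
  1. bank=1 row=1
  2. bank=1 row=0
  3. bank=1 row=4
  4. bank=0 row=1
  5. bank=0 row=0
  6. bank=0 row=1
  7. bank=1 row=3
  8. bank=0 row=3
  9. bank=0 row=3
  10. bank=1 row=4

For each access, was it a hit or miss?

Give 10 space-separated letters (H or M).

Answer: M M M M M M M M H M

Derivation:
Acc 1: bank1 row1 -> MISS (open row1); precharges=0
Acc 2: bank1 row0 -> MISS (open row0); precharges=1
Acc 3: bank1 row4 -> MISS (open row4); precharges=2
Acc 4: bank0 row1 -> MISS (open row1); precharges=2
Acc 5: bank0 row0 -> MISS (open row0); precharges=3
Acc 6: bank0 row1 -> MISS (open row1); precharges=4
Acc 7: bank1 row3 -> MISS (open row3); precharges=5
Acc 8: bank0 row3 -> MISS (open row3); precharges=6
Acc 9: bank0 row3 -> HIT
Acc 10: bank1 row4 -> MISS (open row4); precharges=7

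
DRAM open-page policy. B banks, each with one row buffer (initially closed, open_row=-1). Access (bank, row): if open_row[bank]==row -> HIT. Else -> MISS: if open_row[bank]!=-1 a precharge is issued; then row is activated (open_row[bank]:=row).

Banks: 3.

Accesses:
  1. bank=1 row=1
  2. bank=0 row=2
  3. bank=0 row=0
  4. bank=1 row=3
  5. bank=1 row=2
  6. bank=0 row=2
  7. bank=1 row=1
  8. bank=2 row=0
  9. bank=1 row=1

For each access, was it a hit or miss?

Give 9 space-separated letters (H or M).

Answer: M M M M M M M M H

Derivation:
Acc 1: bank1 row1 -> MISS (open row1); precharges=0
Acc 2: bank0 row2 -> MISS (open row2); precharges=0
Acc 3: bank0 row0 -> MISS (open row0); precharges=1
Acc 4: bank1 row3 -> MISS (open row3); precharges=2
Acc 5: bank1 row2 -> MISS (open row2); precharges=3
Acc 6: bank0 row2 -> MISS (open row2); precharges=4
Acc 7: bank1 row1 -> MISS (open row1); precharges=5
Acc 8: bank2 row0 -> MISS (open row0); precharges=5
Acc 9: bank1 row1 -> HIT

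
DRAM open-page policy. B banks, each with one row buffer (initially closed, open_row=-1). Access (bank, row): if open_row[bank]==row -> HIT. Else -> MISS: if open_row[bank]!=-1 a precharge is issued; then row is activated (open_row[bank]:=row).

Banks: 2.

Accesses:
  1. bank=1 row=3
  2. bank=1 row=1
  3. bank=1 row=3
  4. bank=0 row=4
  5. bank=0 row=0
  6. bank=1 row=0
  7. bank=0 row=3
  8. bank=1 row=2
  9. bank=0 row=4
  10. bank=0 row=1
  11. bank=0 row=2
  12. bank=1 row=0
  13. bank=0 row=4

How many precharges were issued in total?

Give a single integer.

Answer: 11

Derivation:
Acc 1: bank1 row3 -> MISS (open row3); precharges=0
Acc 2: bank1 row1 -> MISS (open row1); precharges=1
Acc 3: bank1 row3 -> MISS (open row3); precharges=2
Acc 4: bank0 row4 -> MISS (open row4); precharges=2
Acc 5: bank0 row0 -> MISS (open row0); precharges=3
Acc 6: bank1 row0 -> MISS (open row0); precharges=4
Acc 7: bank0 row3 -> MISS (open row3); precharges=5
Acc 8: bank1 row2 -> MISS (open row2); precharges=6
Acc 9: bank0 row4 -> MISS (open row4); precharges=7
Acc 10: bank0 row1 -> MISS (open row1); precharges=8
Acc 11: bank0 row2 -> MISS (open row2); precharges=9
Acc 12: bank1 row0 -> MISS (open row0); precharges=10
Acc 13: bank0 row4 -> MISS (open row4); precharges=11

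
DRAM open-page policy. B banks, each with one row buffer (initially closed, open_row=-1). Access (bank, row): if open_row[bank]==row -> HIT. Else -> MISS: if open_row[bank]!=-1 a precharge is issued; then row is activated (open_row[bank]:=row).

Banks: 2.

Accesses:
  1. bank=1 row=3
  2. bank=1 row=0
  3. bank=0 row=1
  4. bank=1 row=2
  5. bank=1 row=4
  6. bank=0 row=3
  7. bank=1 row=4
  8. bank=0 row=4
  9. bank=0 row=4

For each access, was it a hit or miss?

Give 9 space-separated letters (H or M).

Answer: M M M M M M H M H

Derivation:
Acc 1: bank1 row3 -> MISS (open row3); precharges=0
Acc 2: bank1 row0 -> MISS (open row0); precharges=1
Acc 3: bank0 row1 -> MISS (open row1); precharges=1
Acc 4: bank1 row2 -> MISS (open row2); precharges=2
Acc 5: bank1 row4 -> MISS (open row4); precharges=3
Acc 6: bank0 row3 -> MISS (open row3); precharges=4
Acc 7: bank1 row4 -> HIT
Acc 8: bank0 row4 -> MISS (open row4); precharges=5
Acc 9: bank0 row4 -> HIT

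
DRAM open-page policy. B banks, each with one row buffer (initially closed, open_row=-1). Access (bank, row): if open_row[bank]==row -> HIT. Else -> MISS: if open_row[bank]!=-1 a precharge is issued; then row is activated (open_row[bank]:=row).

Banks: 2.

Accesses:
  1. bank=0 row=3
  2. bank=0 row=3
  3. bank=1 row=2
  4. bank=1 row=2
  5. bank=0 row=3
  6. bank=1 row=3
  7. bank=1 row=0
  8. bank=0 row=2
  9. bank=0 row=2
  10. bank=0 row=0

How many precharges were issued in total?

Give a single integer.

Answer: 4

Derivation:
Acc 1: bank0 row3 -> MISS (open row3); precharges=0
Acc 2: bank0 row3 -> HIT
Acc 3: bank1 row2 -> MISS (open row2); precharges=0
Acc 4: bank1 row2 -> HIT
Acc 5: bank0 row3 -> HIT
Acc 6: bank1 row3 -> MISS (open row3); precharges=1
Acc 7: bank1 row0 -> MISS (open row0); precharges=2
Acc 8: bank0 row2 -> MISS (open row2); precharges=3
Acc 9: bank0 row2 -> HIT
Acc 10: bank0 row0 -> MISS (open row0); precharges=4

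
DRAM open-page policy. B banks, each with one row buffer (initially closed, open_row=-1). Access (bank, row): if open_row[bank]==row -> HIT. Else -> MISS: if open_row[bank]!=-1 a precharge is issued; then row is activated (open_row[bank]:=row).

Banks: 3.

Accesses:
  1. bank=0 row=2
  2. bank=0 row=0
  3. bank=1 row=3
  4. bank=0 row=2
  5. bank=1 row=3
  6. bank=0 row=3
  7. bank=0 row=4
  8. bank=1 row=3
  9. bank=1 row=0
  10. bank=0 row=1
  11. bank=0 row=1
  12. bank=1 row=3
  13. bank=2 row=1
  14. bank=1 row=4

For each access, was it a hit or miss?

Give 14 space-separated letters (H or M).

Answer: M M M M H M M H M M H M M M

Derivation:
Acc 1: bank0 row2 -> MISS (open row2); precharges=0
Acc 2: bank0 row0 -> MISS (open row0); precharges=1
Acc 3: bank1 row3 -> MISS (open row3); precharges=1
Acc 4: bank0 row2 -> MISS (open row2); precharges=2
Acc 5: bank1 row3 -> HIT
Acc 6: bank0 row3 -> MISS (open row3); precharges=3
Acc 7: bank0 row4 -> MISS (open row4); precharges=4
Acc 8: bank1 row3 -> HIT
Acc 9: bank1 row0 -> MISS (open row0); precharges=5
Acc 10: bank0 row1 -> MISS (open row1); precharges=6
Acc 11: bank0 row1 -> HIT
Acc 12: bank1 row3 -> MISS (open row3); precharges=7
Acc 13: bank2 row1 -> MISS (open row1); precharges=7
Acc 14: bank1 row4 -> MISS (open row4); precharges=8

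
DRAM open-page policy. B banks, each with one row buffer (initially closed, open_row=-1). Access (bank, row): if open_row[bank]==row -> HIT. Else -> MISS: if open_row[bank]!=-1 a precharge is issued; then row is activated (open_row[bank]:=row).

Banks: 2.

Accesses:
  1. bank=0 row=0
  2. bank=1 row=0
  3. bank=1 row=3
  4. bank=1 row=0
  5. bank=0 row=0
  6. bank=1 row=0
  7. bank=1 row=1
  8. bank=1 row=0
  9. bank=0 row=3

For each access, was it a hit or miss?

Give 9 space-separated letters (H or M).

Acc 1: bank0 row0 -> MISS (open row0); precharges=0
Acc 2: bank1 row0 -> MISS (open row0); precharges=0
Acc 3: bank1 row3 -> MISS (open row3); precharges=1
Acc 4: bank1 row0 -> MISS (open row0); precharges=2
Acc 5: bank0 row0 -> HIT
Acc 6: bank1 row0 -> HIT
Acc 7: bank1 row1 -> MISS (open row1); precharges=3
Acc 8: bank1 row0 -> MISS (open row0); precharges=4
Acc 9: bank0 row3 -> MISS (open row3); precharges=5

Answer: M M M M H H M M M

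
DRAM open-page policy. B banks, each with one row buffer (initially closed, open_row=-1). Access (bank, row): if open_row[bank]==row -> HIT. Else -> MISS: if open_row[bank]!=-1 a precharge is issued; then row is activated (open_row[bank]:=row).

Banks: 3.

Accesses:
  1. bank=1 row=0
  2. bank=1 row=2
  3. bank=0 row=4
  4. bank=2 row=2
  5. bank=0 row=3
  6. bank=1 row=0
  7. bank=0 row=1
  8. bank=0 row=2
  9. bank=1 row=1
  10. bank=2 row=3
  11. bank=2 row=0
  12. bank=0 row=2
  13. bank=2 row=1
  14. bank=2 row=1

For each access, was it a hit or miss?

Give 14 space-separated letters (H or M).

Acc 1: bank1 row0 -> MISS (open row0); precharges=0
Acc 2: bank1 row2 -> MISS (open row2); precharges=1
Acc 3: bank0 row4 -> MISS (open row4); precharges=1
Acc 4: bank2 row2 -> MISS (open row2); precharges=1
Acc 5: bank0 row3 -> MISS (open row3); precharges=2
Acc 6: bank1 row0 -> MISS (open row0); precharges=3
Acc 7: bank0 row1 -> MISS (open row1); precharges=4
Acc 8: bank0 row2 -> MISS (open row2); precharges=5
Acc 9: bank1 row1 -> MISS (open row1); precharges=6
Acc 10: bank2 row3 -> MISS (open row3); precharges=7
Acc 11: bank2 row0 -> MISS (open row0); precharges=8
Acc 12: bank0 row2 -> HIT
Acc 13: bank2 row1 -> MISS (open row1); precharges=9
Acc 14: bank2 row1 -> HIT

Answer: M M M M M M M M M M M H M H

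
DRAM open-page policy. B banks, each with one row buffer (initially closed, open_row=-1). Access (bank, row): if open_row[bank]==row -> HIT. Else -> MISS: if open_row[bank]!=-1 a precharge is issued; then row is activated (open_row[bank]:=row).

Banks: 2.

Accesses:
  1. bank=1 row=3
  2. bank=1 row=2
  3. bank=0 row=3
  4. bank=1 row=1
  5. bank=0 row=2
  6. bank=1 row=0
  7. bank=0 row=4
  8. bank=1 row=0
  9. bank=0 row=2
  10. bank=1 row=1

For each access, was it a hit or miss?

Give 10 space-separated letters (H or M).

Answer: M M M M M M M H M M

Derivation:
Acc 1: bank1 row3 -> MISS (open row3); precharges=0
Acc 2: bank1 row2 -> MISS (open row2); precharges=1
Acc 3: bank0 row3 -> MISS (open row3); precharges=1
Acc 4: bank1 row1 -> MISS (open row1); precharges=2
Acc 5: bank0 row2 -> MISS (open row2); precharges=3
Acc 6: bank1 row0 -> MISS (open row0); precharges=4
Acc 7: bank0 row4 -> MISS (open row4); precharges=5
Acc 8: bank1 row0 -> HIT
Acc 9: bank0 row2 -> MISS (open row2); precharges=6
Acc 10: bank1 row1 -> MISS (open row1); precharges=7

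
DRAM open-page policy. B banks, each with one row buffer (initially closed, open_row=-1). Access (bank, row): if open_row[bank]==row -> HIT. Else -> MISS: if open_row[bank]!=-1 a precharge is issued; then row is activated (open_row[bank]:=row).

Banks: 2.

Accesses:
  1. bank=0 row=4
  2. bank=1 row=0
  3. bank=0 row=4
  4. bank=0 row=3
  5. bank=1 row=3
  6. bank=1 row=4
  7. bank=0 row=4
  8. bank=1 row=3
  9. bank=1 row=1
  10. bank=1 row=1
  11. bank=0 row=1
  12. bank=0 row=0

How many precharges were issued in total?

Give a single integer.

Acc 1: bank0 row4 -> MISS (open row4); precharges=0
Acc 2: bank1 row0 -> MISS (open row0); precharges=0
Acc 3: bank0 row4 -> HIT
Acc 4: bank0 row3 -> MISS (open row3); precharges=1
Acc 5: bank1 row3 -> MISS (open row3); precharges=2
Acc 6: bank1 row4 -> MISS (open row4); precharges=3
Acc 7: bank0 row4 -> MISS (open row4); precharges=4
Acc 8: bank1 row3 -> MISS (open row3); precharges=5
Acc 9: bank1 row1 -> MISS (open row1); precharges=6
Acc 10: bank1 row1 -> HIT
Acc 11: bank0 row1 -> MISS (open row1); precharges=7
Acc 12: bank0 row0 -> MISS (open row0); precharges=8

Answer: 8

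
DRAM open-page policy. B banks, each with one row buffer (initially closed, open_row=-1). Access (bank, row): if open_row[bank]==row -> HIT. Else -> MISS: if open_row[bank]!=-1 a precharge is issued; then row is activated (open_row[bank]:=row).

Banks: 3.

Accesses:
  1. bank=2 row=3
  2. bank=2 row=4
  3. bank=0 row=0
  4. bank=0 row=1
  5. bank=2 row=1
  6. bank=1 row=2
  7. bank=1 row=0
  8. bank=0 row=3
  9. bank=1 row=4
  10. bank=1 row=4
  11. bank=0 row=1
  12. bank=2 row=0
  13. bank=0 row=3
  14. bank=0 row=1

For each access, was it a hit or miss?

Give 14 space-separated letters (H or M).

Answer: M M M M M M M M M H M M M M

Derivation:
Acc 1: bank2 row3 -> MISS (open row3); precharges=0
Acc 2: bank2 row4 -> MISS (open row4); precharges=1
Acc 3: bank0 row0 -> MISS (open row0); precharges=1
Acc 4: bank0 row1 -> MISS (open row1); precharges=2
Acc 5: bank2 row1 -> MISS (open row1); precharges=3
Acc 6: bank1 row2 -> MISS (open row2); precharges=3
Acc 7: bank1 row0 -> MISS (open row0); precharges=4
Acc 8: bank0 row3 -> MISS (open row3); precharges=5
Acc 9: bank1 row4 -> MISS (open row4); precharges=6
Acc 10: bank1 row4 -> HIT
Acc 11: bank0 row1 -> MISS (open row1); precharges=7
Acc 12: bank2 row0 -> MISS (open row0); precharges=8
Acc 13: bank0 row3 -> MISS (open row3); precharges=9
Acc 14: bank0 row1 -> MISS (open row1); precharges=10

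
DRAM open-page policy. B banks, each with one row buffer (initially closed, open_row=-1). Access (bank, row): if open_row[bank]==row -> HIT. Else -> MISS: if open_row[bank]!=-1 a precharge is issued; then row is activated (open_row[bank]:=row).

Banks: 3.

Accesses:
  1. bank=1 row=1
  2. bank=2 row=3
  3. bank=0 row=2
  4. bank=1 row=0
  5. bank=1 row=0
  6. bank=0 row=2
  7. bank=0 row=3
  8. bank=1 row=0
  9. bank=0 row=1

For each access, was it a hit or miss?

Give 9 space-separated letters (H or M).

Acc 1: bank1 row1 -> MISS (open row1); precharges=0
Acc 2: bank2 row3 -> MISS (open row3); precharges=0
Acc 3: bank0 row2 -> MISS (open row2); precharges=0
Acc 4: bank1 row0 -> MISS (open row0); precharges=1
Acc 5: bank1 row0 -> HIT
Acc 6: bank0 row2 -> HIT
Acc 7: bank0 row3 -> MISS (open row3); precharges=2
Acc 8: bank1 row0 -> HIT
Acc 9: bank0 row1 -> MISS (open row1); precharges=3

Answer: M M M M H H M H M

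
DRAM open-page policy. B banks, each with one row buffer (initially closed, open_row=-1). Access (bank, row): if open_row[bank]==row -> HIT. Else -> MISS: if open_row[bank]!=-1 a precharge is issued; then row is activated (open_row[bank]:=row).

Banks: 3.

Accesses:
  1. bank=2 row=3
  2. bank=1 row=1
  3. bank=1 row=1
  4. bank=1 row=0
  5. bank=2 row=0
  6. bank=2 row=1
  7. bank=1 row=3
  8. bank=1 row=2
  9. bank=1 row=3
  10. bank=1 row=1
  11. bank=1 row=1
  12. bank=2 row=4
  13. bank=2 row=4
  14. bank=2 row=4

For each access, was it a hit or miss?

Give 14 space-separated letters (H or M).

Acc 1: bank2 row3 -> MISS (open row3); precharges=0
Acc 2: bank1 row1 -> MISS (open row1); precharges=0
Acc 3: bank1 row1 -> HIT
Acc 4: bank1 row0 -> MISS (open row0); precharges=1
Acc 5: bank2 row0 -> MISS (open row0); precharges=2
Acc 6: bank2 row1 -> MISS (open row1); precharges=3
Acc 7: bank1 row3 -> MISS (open row3); precharges=4
Acc 8: bank1 row2 -> MISS (open row2); precharges=5
Acc 9: bank1 row3 -> MISS (open row3); precharges=6
Acc 10: bank1 row1 -> MISS (open row1); precharges=7
Acc 11: bank1 row1 -> HIT
Acc 12: bank2 row4 -> MISS (open row4); precharges=8
Acc 13: bank2 row4 -> HIT
Acc 14: bank2 row4 -> HIT

Answer: M M H M M M M M M M H M H H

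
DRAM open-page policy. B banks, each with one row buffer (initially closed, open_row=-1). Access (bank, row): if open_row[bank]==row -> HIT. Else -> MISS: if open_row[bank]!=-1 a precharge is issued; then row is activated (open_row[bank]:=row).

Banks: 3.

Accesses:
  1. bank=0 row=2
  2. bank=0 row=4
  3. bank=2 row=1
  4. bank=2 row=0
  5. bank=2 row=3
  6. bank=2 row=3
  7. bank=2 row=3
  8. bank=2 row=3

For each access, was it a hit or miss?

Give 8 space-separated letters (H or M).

Answer: M M M M M H H H

Derivation:
Acc 1: bank0 row2 -> MISS (open row2); precharges=0
Acc 2: bank0 row4 -> MISS (open row4); precharges=1
Acc 3: bank2 row1 -> MISS (open row1); precharges=1
Acc 4: bank2 row0 -> MISS (open row0); precharges=2
Acc 5: bank2 row3 -> MISS (open row3); precharges=3
Acc 6: bank2 row3 -> HIT
Acc 7: bank2 row3 -> HIT
Acc 8: bank2 row3 -> HIT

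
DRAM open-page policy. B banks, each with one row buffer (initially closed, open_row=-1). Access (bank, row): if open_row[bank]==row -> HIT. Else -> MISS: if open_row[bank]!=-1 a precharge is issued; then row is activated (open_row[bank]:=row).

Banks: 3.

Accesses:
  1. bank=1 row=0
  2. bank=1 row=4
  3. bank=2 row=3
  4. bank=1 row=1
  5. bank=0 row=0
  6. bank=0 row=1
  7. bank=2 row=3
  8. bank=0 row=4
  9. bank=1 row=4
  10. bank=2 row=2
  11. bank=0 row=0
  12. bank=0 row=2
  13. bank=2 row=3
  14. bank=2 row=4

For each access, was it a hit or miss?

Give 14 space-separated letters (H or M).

Acc 1: bank1 row0 -> MISS (open row0); precharges=0
Acc 2: bank1 row4 -> MISS (open row4); precharges=1
Acc 3: bank2 row3 -> MISS (open row3); precharges=1
Acc 4: bank1 row1 -> MISS (open row1); precharges=2
Acc 5: bank0 row0 -> MISS (open row0); precharges=2
Acc 6: bank0 row1 -> MISS (open row1); precharges=3
Acc 7: bank2 row3 -> HIT
Acc 8: bank0 row4 -> MISS (open row4); precharges=4
Acc 9: bank1 row4 -> MISS (open row4); precharges=5
Acc 10: bank2 row2 -> MISS (open row2); precharges=6
Acc 11: bank0 row0 -> MISS (open row0); precharges=7
Acc 12: bank0 row2 -> MISS (open row2); precharges=8
Acc 13: bank2 row3 -> MISS (open row3); precharges=9
Acc 14: bank2 row4 -> MISS (open row4); precharges=10

Answer: M M M M M M H M M M M M M M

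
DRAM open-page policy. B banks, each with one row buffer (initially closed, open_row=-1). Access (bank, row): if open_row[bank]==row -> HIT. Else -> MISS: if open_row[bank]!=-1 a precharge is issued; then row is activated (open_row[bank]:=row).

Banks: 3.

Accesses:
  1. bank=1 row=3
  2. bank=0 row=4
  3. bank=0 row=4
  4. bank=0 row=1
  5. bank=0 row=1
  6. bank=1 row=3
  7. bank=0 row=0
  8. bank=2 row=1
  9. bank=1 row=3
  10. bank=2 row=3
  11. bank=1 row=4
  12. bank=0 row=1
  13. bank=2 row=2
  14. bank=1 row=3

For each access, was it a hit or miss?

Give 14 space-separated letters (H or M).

Answer: M M H M H H M M H M M M M M

Derivation:
Acc 1: bank1 row3 -> MISS (open row3); precharges=0
Acc 2: bank0 row4 -> MISS (open row4); precharges=0
Acc 3: bank0 row4 -> HIT
Acc 4: bank0 row1 -> MISS (open row1); precharges=1
Acc 5: bank0 row1 -> HIT
Acc 6: bank1 row3 -> HIT
Acc 7: bank0 row0 -> MISS (open row0); precharges=2
Acc 8: bank2 row1 -> MISS (open row1); precharges=2
Acc 9: bank1 row3 -> HIT
Acc 10: bank2 row3 -> MISS (open row3); precharges=3
Acc 11: bank1 row4 -> MISS (open row4); precharges=4
Acc 12: bank0 row1 -> MISS (open row1); precharges=5
Acc 13: bank2 row2 -> MISS (open row2); precharges=6
Acc 14: bank1 row3 -> MISS (open row3); precharges=7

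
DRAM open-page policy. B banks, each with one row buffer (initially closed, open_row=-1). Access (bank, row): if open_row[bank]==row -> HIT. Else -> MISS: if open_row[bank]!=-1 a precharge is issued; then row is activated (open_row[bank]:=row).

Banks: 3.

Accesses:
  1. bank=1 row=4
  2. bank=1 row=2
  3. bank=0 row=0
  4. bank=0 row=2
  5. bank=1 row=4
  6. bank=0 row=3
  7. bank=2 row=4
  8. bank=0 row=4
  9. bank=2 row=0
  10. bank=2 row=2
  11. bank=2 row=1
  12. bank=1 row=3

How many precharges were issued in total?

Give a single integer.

Acc 1: bank1 row4 -> MISS (open row4); precharges=0
Acc 2: bank1 row2 -> MISS (open row2); precharges=1
Acc 3: bank0 row0 -> MISS (open row0); precharges=1
Acc 4: bank0 row2 -> MISS (open row2); precharges=2
Acc 5: bank1 row4 -> MISS (open row4); precharges=3
Acc 6: bank0 row3 -> MISS (open row3); precharges=4
Acc 7: bank2 row4 -> MISS (open row4); precharges=4
Acc 8: bank0 row4 -> MISS (open row4); precharges=5
Acc 9: bank2 row0 -> MISS (open row0); precharges=6
Acc 10: bank2 row2 -> MISS (open row2); precharges=7
Acc 11: bank2 row1 -> MISS (open row1); precharges=8
Acc 12: bank1 row3 -> MISS (open row3); precharges=9

Answer: 9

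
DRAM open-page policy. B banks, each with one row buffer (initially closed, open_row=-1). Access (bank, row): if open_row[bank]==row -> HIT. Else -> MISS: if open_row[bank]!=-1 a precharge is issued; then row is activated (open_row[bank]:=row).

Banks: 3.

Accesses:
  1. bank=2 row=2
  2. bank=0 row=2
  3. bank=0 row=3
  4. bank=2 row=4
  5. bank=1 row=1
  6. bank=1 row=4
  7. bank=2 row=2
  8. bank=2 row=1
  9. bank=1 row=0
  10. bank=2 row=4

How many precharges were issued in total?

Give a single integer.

Answer: 7

Derivation:
Acc 1: bank2 row2 -> MISS (open row2); precharges=0
Acc 2: bank0 row2 -> MISS (open row2); precharges=0
Acc 3: bank0 row3 -> MISS (open row3); precharges=1
Acc 4: bank2 row4 -> MISS (open row4); precharges=2
Acc 5: bank1 row1 -> MISS (open row1); precharges=2
Acc 6: bank1 row4 -> MISS (open row4); precharges=3
Acc 7: bank2 row2 -> MISS (open row2); precharges=4
Acc 8: bank2 row1 -> MISS (open row1); precharges=5
Acc 9: bank1 row0 -> MISS (open row0); precharges=6
Acc 10: bank2 row4 -> MISS (open row4); precharges=7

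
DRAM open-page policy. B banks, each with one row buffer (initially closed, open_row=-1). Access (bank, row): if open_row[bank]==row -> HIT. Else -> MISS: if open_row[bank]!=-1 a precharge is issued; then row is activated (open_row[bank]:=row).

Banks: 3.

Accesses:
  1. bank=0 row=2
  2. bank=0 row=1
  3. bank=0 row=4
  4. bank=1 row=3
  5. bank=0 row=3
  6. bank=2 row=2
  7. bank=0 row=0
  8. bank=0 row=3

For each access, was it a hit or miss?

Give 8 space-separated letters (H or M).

Answer: M M M M M M M M

Derivation:
Acc 1: bank0 row2 -> MISS (open row2); precharges=0
Acc 2: bank0 row1 -> MISS (open row1); precharges=1
Acc 3: bank0 row4 -> MISS (open row4); precharges=2
Acc 4: bank1 row3 -> MISS (open row3); precharges=2
Acc 5: bank0 row3 -> MISS (open row3); precharges=3
Acc 6: bank2 row2 -> MISS (open row2); precharges=3
Acc 7: bank0 row0 -> MISS (open row0); precharges=4
Acc 8: bank0 row3 -> MISS (open row3); precharges=5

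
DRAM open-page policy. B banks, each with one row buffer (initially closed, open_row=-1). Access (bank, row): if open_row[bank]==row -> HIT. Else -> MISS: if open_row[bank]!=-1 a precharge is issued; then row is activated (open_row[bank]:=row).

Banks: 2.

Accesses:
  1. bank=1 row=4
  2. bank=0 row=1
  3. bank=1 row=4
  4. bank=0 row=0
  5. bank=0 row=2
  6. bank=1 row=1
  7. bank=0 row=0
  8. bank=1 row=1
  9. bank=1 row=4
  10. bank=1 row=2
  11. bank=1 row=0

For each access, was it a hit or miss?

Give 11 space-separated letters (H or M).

Acc 1: bank1 row4 -> MISS (open row4); precharges=0
Acc 2: bank0 row1 -> MISS (open row1); precharges=0
Acc 3: bank1 row4 -> HIT
Acc 4: bank0 row0 -> MISS (open row0); precharges=1
Acc 5: bank0 row2 -> MISS (open row2); precharges=2
Acc 6: bank1 row1 -> MISS (open row1); precharges=3
Acc 7: bank0 row0 -> MISS (open row0); precharges=4
Acc 8: bank1 row1 -> HIT
Acc 9: bank1 row4 -> MISS (open row4); precharges=5
Acc 10: bank1 row2 -> MISS (open row2); precharges=6
Acc 11: bank1 row0 -> MISS (open row0); precharges=7

Answer: M M H M M M M H M M M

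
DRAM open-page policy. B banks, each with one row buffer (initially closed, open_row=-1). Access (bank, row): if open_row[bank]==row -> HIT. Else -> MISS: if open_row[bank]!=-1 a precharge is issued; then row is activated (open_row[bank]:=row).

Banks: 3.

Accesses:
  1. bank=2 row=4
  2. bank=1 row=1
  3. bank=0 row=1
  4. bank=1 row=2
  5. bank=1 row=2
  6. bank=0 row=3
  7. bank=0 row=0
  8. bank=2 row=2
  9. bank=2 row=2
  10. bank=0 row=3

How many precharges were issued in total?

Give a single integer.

Answer: 5

Derivation:
Acc 1: bank2 row4 -> MISS (open row4); precharges=0
Acc 2: bank1 row1 -> MISS (open row1); precharges=0
Acc 3: bank0 row1 -> MISS (open row1); precharges=0
Acc 4: bank1 row2 -> MISS (open row2); precharges=1
Acc 5: bank1 row2 -> HIT
Acc 6: bank0 row3 -> MISS (open row3); precharges=2
Acc 7: bank0 row0 -> MISS (open row0); precharges=3
Acc 8: bank2 row2 -> MISS (open row2); precharges=4
Acc 9: bank2 row2 -> HIT
Acc 10: bank0 row3 -> MISS (open row3); precharges=5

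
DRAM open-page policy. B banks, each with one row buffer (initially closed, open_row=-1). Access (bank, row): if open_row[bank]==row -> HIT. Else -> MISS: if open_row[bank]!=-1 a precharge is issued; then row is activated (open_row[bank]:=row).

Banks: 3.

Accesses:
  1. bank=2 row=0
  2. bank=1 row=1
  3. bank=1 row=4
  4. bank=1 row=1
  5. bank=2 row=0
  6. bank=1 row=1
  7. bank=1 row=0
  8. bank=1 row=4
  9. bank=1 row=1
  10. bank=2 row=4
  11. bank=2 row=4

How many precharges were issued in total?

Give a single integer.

Answer: 6

Derivation:
Acc 1: bank2 row0 -> MISS (open row0); precharges=0
Acc 2: bank1 row1 -> MISS (open row1); precharges=0
Acc 3: bank1 row4 -> MISS (open row4); precharges=1
Acc 4: bank1 row1 -> MISS (open row1); precharges=2
Acc 5: bank2 row0 -> HIT
Acc 6: bank1 row1 -> HIT
Acc 7: bank1 row0 -> MISS (open row0); precharges=3
Acc 8: bank1 row4 -> MISS (open row4); precharges=4
Acc 9: bank1 row1 -> MISS (open row1); precharges=5
Acc 10: bank2 row4 -> MISS (open row4); precharges=6
Acc 11: bank2 row4 -> HIT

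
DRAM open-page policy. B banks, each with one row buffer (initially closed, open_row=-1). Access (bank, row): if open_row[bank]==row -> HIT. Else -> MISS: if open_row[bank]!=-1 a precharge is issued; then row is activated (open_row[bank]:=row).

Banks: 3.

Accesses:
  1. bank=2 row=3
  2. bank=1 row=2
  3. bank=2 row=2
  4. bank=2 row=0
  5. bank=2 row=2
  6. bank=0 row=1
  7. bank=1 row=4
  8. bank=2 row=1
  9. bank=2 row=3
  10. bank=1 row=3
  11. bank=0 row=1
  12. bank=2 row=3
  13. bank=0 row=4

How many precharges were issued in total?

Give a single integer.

Acc 1: bank2 row3 -> MISS (open row3); precharges=0
Acc 2: bank1 row2 -> MISS (open row2); precharges=0
Acc 3: bank2 row2 -> MISS (open row2); precharges=1
Acc 4: bank2 row0 -> MISS (open row0); precharges=2
Acc 5: bank2 row2 -> MISS (open row2); precharges=3
Acc 6: bank0 row1 -> MISS (open row1); precharges=3
Acc 7: bank1 row4 -> MISS (open row4); precharges=4
Acc 8: bank2 row1 -> MISS (open row1); precharges=5
Acc 9: bank2 row3 -> MISS (open row3); precharges=6
Acc 10: bank1 row3 -> MISS (open row3); precharges=7
Acc 11: bank0 row1 -> HIT
Acc 12: bank2 row3 -> HIT
Acc 13: bank0 row4 -> MISS (open row4); precharges=8

Answer: 8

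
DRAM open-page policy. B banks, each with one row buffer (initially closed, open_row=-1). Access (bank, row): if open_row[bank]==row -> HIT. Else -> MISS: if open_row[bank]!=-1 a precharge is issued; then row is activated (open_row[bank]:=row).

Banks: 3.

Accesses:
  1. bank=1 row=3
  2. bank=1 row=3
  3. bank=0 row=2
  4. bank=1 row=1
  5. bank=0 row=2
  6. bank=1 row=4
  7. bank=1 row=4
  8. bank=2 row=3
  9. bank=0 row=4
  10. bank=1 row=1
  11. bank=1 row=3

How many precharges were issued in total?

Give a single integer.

Answer: 5

Derivation:
Acc 1: bank1 row3 -> MISS (open row3); precharges=0
Acc 2: bank1 row3 -> HIT
Acc 3: bank0 row2 -> MISS (open row2); precharges=0
Acc 4: bank1 row1 -> MISS (open row1); precharges=1
Acc 5: bank0 row2 -> HIT
Acc 6: bank1 row4 -> MISS (open row4); precharges=2
Acc 7: bank1 row4 -> HIT
Acc 8: bank2 row3 -> MISS (open row3); precharges=2
Acc 9: bank0 row4 -> MISS (open row4); precharges=3
Acc 10: bank1 row1 -> MISS (open row1); precharges=4
Acc 11: bank1 row3 -> MISS (open row3); precharges=5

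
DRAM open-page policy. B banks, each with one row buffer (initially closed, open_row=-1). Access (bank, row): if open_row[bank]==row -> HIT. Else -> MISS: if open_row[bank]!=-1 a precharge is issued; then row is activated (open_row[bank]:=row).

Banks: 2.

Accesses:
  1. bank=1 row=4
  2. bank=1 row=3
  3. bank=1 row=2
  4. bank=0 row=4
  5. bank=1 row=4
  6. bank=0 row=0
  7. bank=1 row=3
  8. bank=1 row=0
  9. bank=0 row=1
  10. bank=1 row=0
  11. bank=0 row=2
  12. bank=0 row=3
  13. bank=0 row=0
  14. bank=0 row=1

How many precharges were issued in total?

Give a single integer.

Answer: 11

Derivation:
Acc 1: bank1 row4 -> MISS (open row4); precharges=0
Acc 2: bank1 row3 -> MISS (open row3); precharges=1
Acc 3: bank1 row2 -> MISS (open row2); precharges=2
Acc 4: bank0 row4 -> MISS (open row4); precharges=2
Acc 5: bank1 row4 -> MISS (open row4); precharges=3
Acc 6: bank0 row0 -> MISS (open row0); precharges=4
Acc 7: bank1 row3 -> MISS (open row3); precharges=5
Acc 8: bank1 row0 -> MISS (open row0); precharges=6
Acc 9: bank0 row1 -> MISS (open row1); precharges=7
Acc 10: bank1 row0 -> HIT
Acc 11: bank0 row2 -> MISS (open row2); precharges=8
Acc 12: bank0 row3 -> MISS (open row3); precharges=9
Acc 13: bank0 row0 -> MISS (open row0); precharges=10
Acc 14: bank0 row1 -> MISS (open row1); precharges=11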